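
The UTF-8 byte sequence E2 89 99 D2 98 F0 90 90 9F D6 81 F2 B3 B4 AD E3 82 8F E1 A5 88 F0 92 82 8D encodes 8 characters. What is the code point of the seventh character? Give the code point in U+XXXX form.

Offset 0: leading byte 0xE2 = 11100010 → 3-byte char #1 = E2 89 99.
Offset 3: leading byte 0xD2 = 11010010 → 2-byte char #2 = D2 98.
Offset 5: leading byte 0xF0 = 11110000 → 4-byte char #3 = F0 90 90 9F.
Offset 9: leading byte 0xD6 = 11010110 → 2-byte char #4 = D6 81.
Offset 11: leading byte 0xF2 = 11110010 → 4-byte char #5 = F2 B3 B4 AD.
Offset 15: leading byte 0xE3 = 11100011 → 3-byte char #6 = E3 82 8F.
Offset 18: leading byte 0xE1 = 11100001 → 3-byte char #7 = E1 A5 88.
Leading byte 0xE1 = 11100001 matches 1110xxxx → 3-byte sequence.
Byte 1: 0xE1 = 11100001, payload 0001 (4 bits).
Byte 2: 0xA5 = 10100101 (10xxxxxx ✓), payload 100101.
Byte 3: 0x88 = 10001000 (10xxxxxx ✓), payload 001000.
Concatenate: 0001100101001000 = 0x1948 (16 bits → U+1948).

U+1948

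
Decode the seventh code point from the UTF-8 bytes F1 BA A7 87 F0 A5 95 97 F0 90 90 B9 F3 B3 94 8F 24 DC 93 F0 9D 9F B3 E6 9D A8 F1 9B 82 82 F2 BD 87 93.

U+1D7F3

Offset 0: leading byte 0xF1 = 11110001 → 4-byte char #1 = F1 BA A7 87.
Offset 4: leading byte 0xF0 = 11110000 → 4-byte char #2 = F0 A5 95 97.
Offset 8: leading byte 0xF0 = 11110000 → 4-byte char #3 = F0 90 90 B9.
Offset 12: leading byte 0xF3 = 11110011 → 4-byte char #4 = F3 B3 94 8F.
Offset 16: leading byte 0x24 = 00100100 → 1-byte char #5 = 24.
Offset 17: leading byte 0xDC = 11011100 → 2-byte char #6 = DC 93.
Offset 19: leading byte 0xF0 = 11110000 → 4-byte char #7 = F0 9D 9F B3.
Leading byte 0xF0 = 11110000 matches 11110xxx → 4-byte sequence.
Byte 1: 0xF0 = 11110000, payload 000 (3 bits).
Byte 2: 0x9D = 10011101 (10xxxxxx ✓), payload 011101.
Byte 3: 0x9F = 10011111 (10xxxxxx ✓), payload 011111.
Byte 4: 0xB3 = 10110011 (10xxxxxx ✓), payload 110011.
Concatenate: 000011101011111110011 = 0x1D7F3 (21 bits → U+1D7F3).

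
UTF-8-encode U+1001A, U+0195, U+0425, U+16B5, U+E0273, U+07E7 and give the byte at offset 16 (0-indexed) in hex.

U+1001A → 4-byte form F0 90 80 9A at offsets 0–3.
U+0195 → 2-byte form C6 95 at offsets 4–5.
U+0425 → 2-byte form D0 A5 at offsets 6–7.
U+16B5 → 3-byte form E1 9A B5 at offsets 8–10.
U+E0273 → 4-byte form F3 A0 89 B3 at offsets 11–14.
U+07E7 → 2-byte form DF A7 at offsets 15–16.
Offset 16 falls in char 6's range; it's byte 2 of DF A7 = 0xA7.

0xA7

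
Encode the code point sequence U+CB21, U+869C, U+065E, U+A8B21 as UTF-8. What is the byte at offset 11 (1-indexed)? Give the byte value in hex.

0xAC

1-indexed offset 11 is 0-indexed offset 10.
U+CB21 → 3-byte form EC AC A1 at offsets 0–2.
U+869C → 3-byte form E8 9A 9C at offsets 3–5.
U+065E → 2-byte form D9 9E at offsets 6–7.
U+A8B21 → 4-byte form F2 A8 AC A1 at offsets 8–11.
Offset 10 falls in char 4's range; it's byte 3 of F2 A8 AC A1 = 0xAC.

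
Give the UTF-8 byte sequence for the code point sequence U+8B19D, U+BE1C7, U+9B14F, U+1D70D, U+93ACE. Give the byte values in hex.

U+8B19D: 4-byte form → F2 8B 86 9D.
U+BE1C7: 4-byte form → F2 BE 87 87.
U+9B14F: 4-byte form → F2 9B 85 8F.
U+1D70D: 4-byte form → F0 9D 9C 8D.
U+93ACE: 4-byte form → F2 93 AB 8E.
Concatenated (20 bytes): F2 8B 86 9D F2 BE 87 87 F2 9B 85 8F F0 9D 9C 8D F2 93 AB 8E.

F2 8B 86 9D F2 BE 87 87 F2 9B 85 8F F0 9D 9C 8D F2 93 AB 8E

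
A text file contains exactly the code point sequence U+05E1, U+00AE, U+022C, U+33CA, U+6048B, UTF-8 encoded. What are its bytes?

U+05E1: 2-byte form → D7 A1.
U+00AE: 2-byte form → C2 AE.
U+022C: 2-byte form → C8 AC.
U+33CA: 3-byte form → E3 8F 8A.
U+6048B: 4-byte form → F1 A0 92 8B.
Concatenated (13 bytes): D7 A1 C2 AE C8 AC E3 8F 8A F1 A0 92 8B.

D7 A1 C2 AE C8 AC E3 8F 8A F1 A0 92 8B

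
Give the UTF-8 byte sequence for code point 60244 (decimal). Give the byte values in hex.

U+EB54 = 0xEB54 = 60244 decimal. In range U+0800–U+FFFF → 3-byte form: 1110xxxx 10xxxxxx 10xxxxxx.
Binary (16 bits): 1110101101010100.
Split 4+6+6: 1110 | 101101 | 010100.
Byte 1: 11101110 = 0xEE.
Byte 2: 10101101 = 0xAD.
Byte 3: 10010100 = 0x94.

EE AD 94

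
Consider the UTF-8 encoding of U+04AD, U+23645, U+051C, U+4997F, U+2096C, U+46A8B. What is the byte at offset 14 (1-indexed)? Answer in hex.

1-indexed offset 14 is 0-indexed offset 13.
U+04AD → 2-byte form D2 AD at offsets 0–1.
U+23645 → 4-byte form F0 A3 99 85 at offsets 2–5.
U+051C → 2-byte form D4 9C at offsets 6–7.
U+4997F → 4-byte form F1 89 A5 BF at offsets 8–11.
U+2096C → 4-byte form F0 A0 A5 AC at offsets 12–15.
Offset 13 falls in char 5's range; it's byte 2 of F0 A0 A5 AC = 0xA0.

0xA0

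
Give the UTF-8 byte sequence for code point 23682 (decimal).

E5 B2 82

U+5C82 = 0x5C82 = 23682 decimal. In range U+0800–U+FFFF → 3-byte form: 1110xxxx 10xxxxxx 10xxxxxx.
Binary (16 bits): 0101110010000010.
Split 4+6+6: 0101 | 110010 | 000010.
Byte 1: 11100101 = 0xE5.
Byte 2: 10110010 = 0xB2.
Byte 3: 10000010 = 0x82.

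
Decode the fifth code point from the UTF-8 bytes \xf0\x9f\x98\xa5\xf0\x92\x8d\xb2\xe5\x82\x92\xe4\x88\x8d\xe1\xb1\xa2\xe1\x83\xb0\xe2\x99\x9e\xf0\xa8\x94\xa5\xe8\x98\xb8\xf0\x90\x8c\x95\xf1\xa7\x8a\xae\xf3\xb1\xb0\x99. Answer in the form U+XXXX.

Offset 0: leading byte 0xF0 = 11110000 → 4-byte char #1 = F0 9F 98 A5.
Offset 4: leading byte 0xF0 = 11110000 → 4-byte char #2 = F0 92 8D B2.
Offset 8: leading byte 0xE5 = 11100101 → 3-byte char #3 = E5 82 92.
Offset 11: leading byte 0xE4 = 11100100 → 3-byte char #4 = E4 88 8D.
Offset 14: leading byte 0xE1 = 11100001 → 3-byte char #5 = E1 B1 A2.
Leading byte 0xE1 = 11100001 matches 1110xxxx → 3-byte sequence.
Byte 1: 0xE1 = 11100001, payload 0001 (4 bits).
Byte 2: 0xB1 = 10110001 (10xxxxxx ✓), payload 110001.
Byte 3: 0xA2 = 10100010 (10xxxxxx ✓), payload 100010.
Concatenate: 0001110001100010 = 0x1C62 (16 bits → U+1C62).

U+1C62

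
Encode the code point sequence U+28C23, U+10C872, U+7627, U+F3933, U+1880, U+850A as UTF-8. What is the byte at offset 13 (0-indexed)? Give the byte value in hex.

U+28C23 → 4-byte form F0 A8 B0 A3 at offsets 0–3.
U+10C872 → 4-byte form F4 8C A1 B2 at offsets 4–7.
U+7627 → 3-byte form E7 98 A7 at offsets 8–10.
U+F3933 → 4-byte form F3 B3 A4 B3 at offsets 11–14.
Offset 13 falls in char 4's range; it's byte 3 of F3 B3 A4 B3 = 0xA4.

0xA4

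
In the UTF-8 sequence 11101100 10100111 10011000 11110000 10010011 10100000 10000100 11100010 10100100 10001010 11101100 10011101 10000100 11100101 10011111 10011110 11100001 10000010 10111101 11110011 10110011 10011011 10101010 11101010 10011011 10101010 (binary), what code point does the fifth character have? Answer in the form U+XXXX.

U+57DE

Offset 0: leading byte 0xEC = 11101100 → 3-byte char #1 = EC A7 98.
Offset 3: leading byte 0xF0 = 11110000 → 4-byte char #2 = F0 93 A0 84.
Offset 7: leading byte 0xE2 = 11100010 → 3-byte char #3 = E2 A4 8A.
Offset 10: leading byte 0xEC = 11101100 → 3-byte char #4 = EC 9D 84.
Offset 13: leading byte 0xE5 = 11100101 → 3-byte char #5 = E5 9F 9E.
Leading byte 0xE5 = 11100101 matches 1110xxxx → 3-byte sequence.
Byte 1: 0xE5 = 11100101, payload 0101 (4 bits).
Byte 2: 0x9F = 10011111 (10xxxxxx ✓), payload 011111.
Byte 3: 0x9E = 10011110 (10xxxxxx ✓), payload 011110.
Concatenate: 0101011111011110 = 0x57DE (16 bits → U+57DE).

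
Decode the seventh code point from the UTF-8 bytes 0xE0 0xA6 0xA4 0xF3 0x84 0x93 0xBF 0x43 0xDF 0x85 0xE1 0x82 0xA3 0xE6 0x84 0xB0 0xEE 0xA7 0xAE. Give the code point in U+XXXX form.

Offset 0: leading byte 0xE0 = 11100000 → 3-byte char #1 = E0 A6 A4.
Offset 3: leading byte 0xF3 = 11110011 → 4-byte char #2 = F3 84 93 BF.
Offset 7: leading byte 0x43 = 01000011 → 1-byte char #3 = 43.
Offset 8: leading byte 0xDF = 11011111 → 2-byte char #4 = DF 85.
Offset 10: leading byte 0xE1 = 11100001 → 3-byte char #5 = E1 82 A3.
Offset 13: leading byte 0xE6 = 11100110 → 3-byte char #6 = E6 84 B0.
Offset 16: leading byte 0xEE = 11101110 → 3-byte char #7 = EE A7 AE.
Leading byte 0xEE = 11101110 matches 1110xxxx → 3-byte sequence.
Byte 1: 0xEE = 11101110, payload 1110 (4 bits).
Byte 2: 0xA7 = 10100111 (10xxxxxx ✓), payload 100111.
Byte 3: 0xAE = 10101110 (10xxxxxx ✓), payload 101110.
Concatenate: 1110100111101110 = 0xE9EE (16 bits → U+E9EE).

U+E9EE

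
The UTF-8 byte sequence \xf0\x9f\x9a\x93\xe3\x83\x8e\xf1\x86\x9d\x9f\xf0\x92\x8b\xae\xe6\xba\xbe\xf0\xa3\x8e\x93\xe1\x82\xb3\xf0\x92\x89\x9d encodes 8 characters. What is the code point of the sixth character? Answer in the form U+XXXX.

Offset 0: leading byte 0xF0 = 11110000 → 4-byte char #1 = F0 9F 9A 93.
Offset 4: leading byte 0xE3 = 11100011 → 3-byte char #2 = E3 83 8E.
Offset 7: leading byte 0xF1 = 11110001 → 4-byte char #3 = F1 86 9D 9F.
Offset 11: leading byte 0xF0 = 11110000 → 4-byte char #4 = F0 92 8B AE.
Offset 15: leading byte 0xE6 = 11100110 → 3-byte char #5 = E6 BA BE.
Offset 18: leading byte 0xF0 = 11110000 → 4-byte char #6 = F0 A3 8E 93.
Leading byte 0xF0 = 11110000 matches 11110xxx → 4-byte sequence.
Byte 1: 0xF0 = 11110000, payload 000 (3 bits).
Byte 2: 0xA3 = 10100011 (10xxxxxx ✓), payload 100011.
Byte 3: 0x8E = 10001110 (10xxxxxx ✓), payload 001110.
Byte 4: 0x93 = 10010011 (10xxxxxx ✓), payload 010011.
Concatenate: 000100011001110010011 = 0x23393 (21 bits → U+23393).

U+23393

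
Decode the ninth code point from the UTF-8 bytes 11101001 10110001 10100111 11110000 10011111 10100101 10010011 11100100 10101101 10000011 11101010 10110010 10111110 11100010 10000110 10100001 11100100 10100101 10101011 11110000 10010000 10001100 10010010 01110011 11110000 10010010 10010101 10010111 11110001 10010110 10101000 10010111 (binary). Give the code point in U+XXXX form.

Offset 0: leading byte 0xE9 = 11101001 → 3-byte char #1 = E9 B1 A7.
Offset 3: leading byte 0xF0 = 11110000 → 4-byte char #2 = F0 9F A5 93.
Offset 7: leading byte 0xE4 = 11100100 → 3-byte char #3 = E4 AD 83.
Offset 10: leading byte 0xEA = 11101010 → 3-byte char #4 = EA B2 BE.
Offset 13: leading byte 0xE2 = 11100010 → 3-byte char #5 = E2 86 A1.
Offset 16: leading byte 0xE4 = 11100100 → 3-byte char #6 = E4 A5 AB.
Offset 19: leading byte 0xF0 = 11110000 → 4-byte char #7 = F0 90 8C 92.
Offset 23: leading byte 0x73 = 01110011 → 1-byte char #8 = 73.
Offset 24: leading byte 0xF0 = 11110000 → 4-byte char #9 = F0 92 95 97.
Leading byte 0xF0 = 11110000 matches 11110xxx → 4-byte sequence.
Byte 1: 0xF0 = 11110000, payload 000 (3 bits).
Byte 2: 0x92 = 10010010 (10xxxxxx ✓), payload 010010.
Byte 3: 0x95 = 10010101 (10xxxxxx ✓), payload 010101.
Byte 4: 0x97 = 10010111 (10xxxxxx ✓), payload 010111.
Concatenate: 000010010010101010111 = 0x12557 (21 bits → U+12557).

U+12557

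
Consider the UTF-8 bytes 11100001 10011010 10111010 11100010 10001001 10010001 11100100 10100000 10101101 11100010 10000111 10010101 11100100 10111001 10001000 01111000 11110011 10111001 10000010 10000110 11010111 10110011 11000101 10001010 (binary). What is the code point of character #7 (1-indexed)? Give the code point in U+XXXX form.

U+F9086

Offset 0: leading byte 0xE1 = 11100001 → 3-byte char #1 = E1 9A BA.
Offset 3: leading byte 0xE2 = 11100010 → 3-byte char #2 = E2 89 91.
Offset 6: leading byte 0xE4 = 11100100 → 3-byte char #3 = E4 A0 AD.
Offset 9: leading byte 0xE2 = 11100010 → 3-byte char #4 = E2 87 95.
Offset 12: leading byte 0xE4 = 11100100 → 3-byte char #5 = E4 B9 88.
Offset 15: leading byte 0x78 = 01111000 → 1-byte char #6 = 78.
Offset 16: leading byte 0xF3 = 11110011 → 4-byte char #7 = F3 B9 82 86.
Leading byte 0xF3 = 11110011 matches 11110xxx → 4-byte sequence.
Byte 1: 0xF3 = 11110011, payload 011 (3 bits).
Byte 2: 0xB9 = 10111001 (10xxxxxx ✓), payload 111001.
Byte 3: 0x82 = 10000010 (10xxxxxx ✓), payload 000010.
Byte 4: 0x86 = 10000110 (10xxxxxx ✓), payload 000110.
Concatenate: 011111001000010000110 = 0xF9086 (21 bits → U+F9086).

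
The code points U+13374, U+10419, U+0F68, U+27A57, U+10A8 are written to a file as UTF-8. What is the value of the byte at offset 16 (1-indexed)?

0xE1

1-indexed offset 16 is 0-indexed offset 15.
U+13374 → 4-byte form F0 93 8D B4 at offsets 0–3.
U+10419 → 4-byte form F0 90 90 99 at offsets 4–7.
U+0F68 → 3-byte form E0 BD A8 at offsets 8–10.
U+27A57 → 4-byte form F0 A7 A9 97 at offsets 11–14.
U+10A8 → 3-byte form E1 82 A8 at offsets 15–17.
Offset 15 falls in char 5's range; it's byte 1 of E1 82 A8 = 0xE1.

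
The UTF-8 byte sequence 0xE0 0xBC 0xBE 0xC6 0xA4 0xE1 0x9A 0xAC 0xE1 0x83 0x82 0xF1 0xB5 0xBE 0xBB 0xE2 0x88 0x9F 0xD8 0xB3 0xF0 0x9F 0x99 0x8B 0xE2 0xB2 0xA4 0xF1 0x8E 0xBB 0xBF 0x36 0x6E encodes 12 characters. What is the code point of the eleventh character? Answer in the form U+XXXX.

Offset 0: leading byte 0xE0 = 11100000 → 3-byte char #1 = E0 BC BE.
Offset 3: leading byte 0xC6 = 11000110 → 2-byte char #2 = C6 A4.
Offset 5: leading byte 0xE1 = 11100001 → 3-byte char #3 = E1 9A AC.
Offset 8: leading byte 0xE1 = 11100001 → 3-byte char #4 = E1 83 82.
Offset 11: leading byte 0xF1 = 11110001 → 4-byte char #5 = F1 B5 BE BB.
Offset 15: leading byte 0xE2 = 11100010 → 3-byte char #6 = E2 88 9F.
Offset 18: leading byte 0xD8 = 11011000 → 2-byte char #7 = D8 B3.
Offset 20: leading byte 0xF0 = 11110000 → 4-byte char #8 = F0 9F 99 8B.
Offset 24: leading byte 0xE2 = 11100010 → 3-byte char #9 = E2 B2 A4.
Offset 27: leading byte 0xF1 = 11110001 → 4-byte char #10 = F1 8E BB BF.
Offset 31: leading byte 0x36 = 00110110 → 1-byte char #11 = 36.
Leading byte 0x36 = 00110110 matches 0xxxxxxx → 1-byte sequence.
Byte 1: 0x36 = 00110110, payload 0110110 (7 bits).
Concatenate: 0110110 = 0x36 (7 bits → U+0036).

U+0036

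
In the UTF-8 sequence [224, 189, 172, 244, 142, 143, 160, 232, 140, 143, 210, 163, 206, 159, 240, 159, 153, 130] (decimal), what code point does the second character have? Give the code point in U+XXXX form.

Offset 0: leading byte 0xE0 = 11100000 → 3-byte char #1 = E0 BD AC.
Offset 3: leading byte 0xF4 = 11110100 → 4-byte char #2 = F4 8E 8F A0.
Leading byte 0xF4 = 11110100 matches 11110xxx → 4-byte sequence.
Byte 1: 0xF4 = 11110100, payload 100 (3 bits).
Byte 2: 0x8E = 10001110 (10xxxxxx ✓), payload 001110.
Byte 3: 0x8F = 10001111 (10xxxxxx ✓), payload 001111.
Byte 4: 0xA0 = 10100000 (10xxxxxx ✓), payload 100000.
Concatenate: 100001110001111100000 = 0x10E3E0 (21 bits → U+10E3E0).

U+10E3E0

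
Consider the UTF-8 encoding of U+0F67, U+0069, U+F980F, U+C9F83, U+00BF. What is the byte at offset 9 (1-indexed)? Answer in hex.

0xF3

1-indexed offset 9 is 0-indexed offset 8.
U+0F67 → 3-byte form E0 BD A7 at offsets 0–2.
U+0069 → 1-byte form 69 at offsets 3–3.
U+F980F → 4-byte form F3 B9 A0 8F at offsets 4–7.
U+C9F83 → 4-byte form F3 89 BE 83 at offsets 8–11.
Offset 8 falls in char 4's range; it's byte 1 of F3 89 BE 83 = 0xF3.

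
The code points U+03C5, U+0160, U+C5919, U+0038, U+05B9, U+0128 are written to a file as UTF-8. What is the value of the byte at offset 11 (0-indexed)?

0xC4

U+03C5 → 2-byte form CF 85 at offsets 0–1.
U+0160 → 2-byte form C5 A0 at offsets 2–3.
U+C5919 → 4-byte form F3 85 A4 99 at offsets 4–7.
U+0038 → 1-byte form 38 at offsets 8–8.
U+05B9 → 2-byte form D6 B9 at offsets 9–10.
U+0128 → 2-byte form C4 A8 at offsets 11–12.
Offset 11 falls in char 6's range; it's byte 1 of C4 A8 = 0xC4.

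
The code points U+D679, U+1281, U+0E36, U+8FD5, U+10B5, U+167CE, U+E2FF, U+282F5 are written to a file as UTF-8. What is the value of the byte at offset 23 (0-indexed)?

U+D679 → 3-byte form ED 99 B9 at offsets 0–2.
U+1281 → 3-byte form E1 8A 81 at offsets 3–5.
U+0E36 → 3-byte form E0 B8 B6 at offsets 6–8.
U+8FD5 → 3-byte form E8 BF 95 at offsets 9–11.
U+10B5 → 3-byte form E1 82 B5 at offsets 12–14.
U+167CE → 4-byte form F0 96 9F 8E at offsets 15–18.
U+E2FF → 3-byte form EE 8B BF at offsets 19–21.
U+282F5 → 4-byte form F0 A8 8B B5 at offsets 22–25.
Offset 23 falls in char 8's range; it's byte 2 of F0 A8 8B B5 = 0xA8.

0xA8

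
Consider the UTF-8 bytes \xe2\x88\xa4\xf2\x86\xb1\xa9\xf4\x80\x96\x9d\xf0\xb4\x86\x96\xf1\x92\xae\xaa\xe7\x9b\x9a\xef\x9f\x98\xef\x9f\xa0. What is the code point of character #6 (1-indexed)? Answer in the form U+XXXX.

U+76DA

Offset 0: leading byte 0xE2 = 11100010 → 3-byte char #1 = E2 88 A4.
Offset 3: leading byte 0xF2 = 11110010 → 4-byte char #2 = F2 86 B1 A9.
Offset 7: leading byte 0xF4 = 11110100 → 4-byte char #3 = F4 80 96 9D.
Offset 11: leading byte 0xF0 = 11110000 → 4-byte char #4 = F0 B4 86 96.
Offset 15: leading byte 0xF1 = 11110001 → 4-byte char #5 = F1 92 AE AA.
Offset 19: leading byte 0xE7 = 11100111 → 3-byte char #6 = E7 9B 9A.
Leading byte 0xE7 = 11100111 matches 1110xxxx → 3-byte sequence.
Byte 1: 0xE7 = 11100111, payload 0111 (4 bits).
Byte 2: 0x9B = 10011011 (10xxxxxx ✓), payload 011011.
Byte 3: 0x9A = 10011010 (10xxxxxx ✓), payload 011010.
Concatenate: 0111011011011010 = 0x76DA (16 bits → U+76DA).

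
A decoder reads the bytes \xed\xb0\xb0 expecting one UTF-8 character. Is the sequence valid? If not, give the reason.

Structurally a 3-byte sequence; payload = 0xDC30.
But 0xDC30 is in U+D800–U+DFFF, the surrogate range. Surrogates are not Unicode scalar values and are forbidden in UTF-8.

invalid (encodes a surrogate (U+D800–U+DFFF))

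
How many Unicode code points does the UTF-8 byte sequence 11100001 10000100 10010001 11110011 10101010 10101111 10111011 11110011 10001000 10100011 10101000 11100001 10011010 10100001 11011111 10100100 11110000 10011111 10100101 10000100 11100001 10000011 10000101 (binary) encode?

Byte at offset 0: 0xE1 = 11100001 → 3-byte char (#1). Advance 3.
Byte at offset 3: 0xF3 = 11110011 → 4-byte char (#2). Advance 4.
Byte at offset 7: 0xF3 = 11110011 → 4-byte char (#3). Advance 4.
Byte at offset 11: 0xE1 = 11100001 → 3-byte char (#4). Advance 3.
Byte at offset 14: 0xDF = 11011111 → 2-byte char (#5). Advance 2.
Byte at offset 16: 0xF0 = 11110000 → 4-byte char (#6). Advance 4.
Byte at offset 20: 0xE1 = 11100001 → 3-byte char (#7). Advance 3.
Reached end at offset 23 after 7 code points.

7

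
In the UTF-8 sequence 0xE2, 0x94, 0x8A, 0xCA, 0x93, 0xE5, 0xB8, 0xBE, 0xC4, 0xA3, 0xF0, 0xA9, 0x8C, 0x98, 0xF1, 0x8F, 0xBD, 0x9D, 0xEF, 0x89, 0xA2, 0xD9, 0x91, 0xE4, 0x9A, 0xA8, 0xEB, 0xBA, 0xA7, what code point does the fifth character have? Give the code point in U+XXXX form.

Offset 0: leading byte 0xE2 = 11100010 → 3-byte char #1 = E2 94 8A.
Offset 3: leading byte 0xCA = 11001010 → 2-byte char #2 = CA 93.
Offset 5: leading byte 0xE5 = 11100101 → 3-byte char #3 = E5 B8 BE.
Offset 8: leading byte 0xC4 = 11000100 → 2-byte char #4 = C4 A3.
Offset 10: leading byte 0xF0 = 11110000 → 4-byte char #5 = F0 A9 8C 98.
Leading byte 0xF0 = 11110000 matches 11110xxx → 4-byte sequence.
Byte 1: 0xF0 = 11110000, payload 000 (3 bits).
Byte 2: 0xA9 = 10101001 (10xxxxxx ✓), payload 101001.
Byte 3: 0x8C = 10001100 (10xxxxxx ✓), payload 001100.
Byte 4: 0x98 = 10011000 (10xxxxxx ✓), payload 011000.
Concatenate: 000101001001100011000 = 0x29318 (21 bits → U+29318).

U+29318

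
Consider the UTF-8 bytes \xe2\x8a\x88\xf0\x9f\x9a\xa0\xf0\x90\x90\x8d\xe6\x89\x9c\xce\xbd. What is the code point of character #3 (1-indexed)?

Offset 0: leading byte 0xE2 = 11100010 → 3-byte char #1 = E2 8A 88.
Offset 3: leading byte 0xF0 = 11110000 → 4-byte char #2 = F0 9F 9A A0.
Offset 7: leading byte 0xF0 = 11110000 → 4-byte char #3 = F0 90 90 8D.
Leading byte 0xF0 = 11110000 matches 11110xxx → 4-byte sequence.
Byte 1: 0xF0 = 11110000, payload 000 (3 bits).
Byte 2: 0x90 = 10010000 (10xxxxxx ✓), payload 010000.
Byte 3: 0x90 = 10010000 (10xxxxxx ✓), payload 010000.
Byte 4: 0x8D = 10001101 (10xxxxxx ✓), payload 001101.
Concatenate: 000010000010000001101 = 0x1040D (21 bits → U+1040D).

U+1040D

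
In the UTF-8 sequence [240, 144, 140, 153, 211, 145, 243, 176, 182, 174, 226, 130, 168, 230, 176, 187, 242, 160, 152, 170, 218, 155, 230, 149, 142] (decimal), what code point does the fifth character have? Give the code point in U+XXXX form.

U+6C3B

Offset 0: leading byte 0xF0 = 11110000 → 4-byte char #1 = F0 90 8C 99.
Offset 4: leading byte 0xD3 = 11010011 → 2-byte char #2 = D3 91.
Offset 6: leading byte 0xF3 = 11110011 → 4-byte char #3 = F3 B0 B6 AE.
Offset 10: leading byte 0xE2 = 11100010 → 3-byte char #4 = E2 82 A8.
Offset 13: leading byte 0xE6 = 11100110 → 3-byte char #5 = E6 B0 BB.
Leading byte 0xE6 = 11100110 matches 1110xxxx → 3-byte sequence.
Byte 1: 0xE6 = 11100110, payload 0110 (4 bits).
Byte 2: 0xB0 = 10110000 (10xxxxxx ✓), payload 110000.
Byte 3: 0xBB = 10111011 (10xxxxxx ✓), payload 111011.
Concatenate: 0110110000111011 = 0x6C3B (16 bits → U+6C3B).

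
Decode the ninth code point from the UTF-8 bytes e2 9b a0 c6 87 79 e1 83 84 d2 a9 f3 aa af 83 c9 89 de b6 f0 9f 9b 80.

Offset 0: leading byte 0xE2 = 11100010 → 3-byte char #1 = E2 9B A0.
Offset 3: leading byte 0xC6 = 11000110 → 2-byte char #2 = C6 87.
Offset 5: leading byte 0x79 = 01111001 → 1-byte char #3 = 79.
Offset 6: leading byte 0xE1 = 11100001 → 3-byte char #4 = E1 83 84.
Offset 9: leading byte 0xD2 = 11010010 → 2-byte char #5 = D2 A9.
Offset 11: leading byte 0xF3 = 11110011 → 4-byte char #6 = F3 AA AF 83.
Offset 15: leading byte 0xC9 = 11001001 → 2-byte char #7 = C9 89.
Offset 17: leading byte 0xDE = 11011110 → 2-byte char #8 = DE B6.
Offset 19: leading byte 0xF0 = 11110000 → 4-byte char #9 = F0 9F 9B 80.
Leading byte 0xF0 = 11110000 matches 11110xxx → 4-byte sequence.
Byte 1: 0xF0 = 11110000, payload 000 (3 bits).
Byte 2: 0x9F = 10011111 (10xxxxxx ✓), payload 011111.
Byte 3: 0x9B = 10011011 (10xxxxxx ✓), payload 011011.
Byte 4: 0x80 = 10000000 (10xxxxxx ✓), payload 000000.
Concatenate: 000011111011011000000 = 0x1F6C0 (21 bits → U+1F6C0).

U+1F6C0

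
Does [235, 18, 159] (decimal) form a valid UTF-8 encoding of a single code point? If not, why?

Leading byte 0xEB = 11101011 → 3-byte form.
Byte 2 is 0x12 = 00010010, which is not 10xxxxxx — expected a continuation byte.

invalid (non-continuation byte where continuation expected)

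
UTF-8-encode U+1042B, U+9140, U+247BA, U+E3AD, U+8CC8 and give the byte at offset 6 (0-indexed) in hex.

U+1042B → 4-byte form F0 90 90 AB at offsets 0–3.
U+9140 → 3-byte form E9 85 80 at offsets 4–6.
Offset 6 falls in char 2's range; it's byte 3 of E9 85 80 = 0x80.

0x80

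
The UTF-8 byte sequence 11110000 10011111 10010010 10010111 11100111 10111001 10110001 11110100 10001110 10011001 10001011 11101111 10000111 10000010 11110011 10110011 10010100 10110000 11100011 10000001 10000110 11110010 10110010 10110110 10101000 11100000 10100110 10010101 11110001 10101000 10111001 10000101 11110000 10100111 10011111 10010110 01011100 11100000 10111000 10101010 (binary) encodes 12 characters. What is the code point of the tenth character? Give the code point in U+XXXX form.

Offset 0: leading byte 0xF0 = 11110000 → 4-byte char #1 = F0 9F 92 97.
Offset 4: leading byte 0xE7 = 11100111 → 3-byte char #2 = E7 B9 B1.
Offset 7: leading byte 0xF4 = 11110100 → 4-byte char #3 = F4 8E 99 8B.
Offset 11: leading byte 0xEF = 11101111 → 3-byte char #4 = EF 87 82.
Offset 14: leading byte 0xF3 = 11110011 → 4-byte char #5 = F3 B3 94 B0.
Offset 18: leading byte 0xE3 = 11100011 → 3-byte char #6 = E3 81 86.
Offset 21: leading byte 0xF2 = 11110010 → 4-byte char #7 = F2 B2 B6 A8.
Offset 25: leading byte 0xE0 = 11100000 → 3-byte char #8 = E0 A6 95.
Offset 28: leading byte 0xF1 = 11110001 → 4-byte char #9 = F1 A8 B9 85.
Offset 32: leading byte 0xF0 = 11110000 → 4-byte char #10 = F0 A7 9F 96.
Leading byte 0xF0 = 11110000 matches 11110xxx → 4-byte sequence.
Byte 1: 0xF0 = 11110000, payload 000 (3 bits).
Byte 2: 0xA7 = 10100111 (10xxxxxx ✓), payload 100111.
Byte 3: 0x9F = 10011111 (10xxxxxx ✓), payload 011111.
Byte 4: 0x96 = 10010110 (10xxxxxx ✓), payload 010110.
Concatenate: 000100111011111010110 = 0x277D6 (21 bits → U+277D6).

U+277D6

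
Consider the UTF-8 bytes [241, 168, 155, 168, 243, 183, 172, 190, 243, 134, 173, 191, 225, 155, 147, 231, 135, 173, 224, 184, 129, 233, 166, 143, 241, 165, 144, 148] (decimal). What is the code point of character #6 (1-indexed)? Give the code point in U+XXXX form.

Offset 0: leading byte 0xF1 = 11110001 → 4-byte char #1 = F1 A8 9B A8.
Offset 4: leading byte 0xF3 = 11110011 → 4-byte char #2 = F3 B7 AC BE.
Offset 8: leading byte 0xF3 = 11110011 → 4-byte char #3 = F3 86 AD BF.
Offset 12: leading byte 0xE1 = 11100001 → 3-byte char #4 = E1 9B 93.
Offset 15: leading byte 0xE7 = 11100111 → 3-byte char #5 = E7 87 AD.
Offset 18: leading byte 0xE0 = 11100000 → 3-byte char #6 = E0 B8 81.
Leading byte 0xE0 = 11100000 matches 1110xxxx → 3-byte sequence.
Byte 1: 0xE0 = 11100000, payload 0000 (4 bits).
Byte 2: 0xB8 = 10111000 (10xxxxxx ✓), payload 111000.
Byte 3: 0x81 = 10000001 (10xxxxxx ✓), payload 000001.
Concatenate: 0000111000000001 = 0xE01 (16 bits → U+0E01).

U+0E01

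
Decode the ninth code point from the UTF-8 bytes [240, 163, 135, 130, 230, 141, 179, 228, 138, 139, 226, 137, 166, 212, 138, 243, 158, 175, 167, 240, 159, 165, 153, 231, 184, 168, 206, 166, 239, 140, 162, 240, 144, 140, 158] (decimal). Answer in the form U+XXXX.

U+03A6

Offset 0: leading byte 0xF0 = 11110000 → 4-byte char #1 = F0 A3 87 82.
Offset 4: leading byte 0xE6 = 11100110 → 3-byte char #2 = E6 8D B3.
Offset 7: leading byte 0xE4 = 11100100 → 3-byte char #3 = E4 8A 8B.
Offset 10: leading byte 0xE2 = 11100010 → 3-byte char #4 = E2 89 A6.
Offset 13: leading byte 0xD4 = 11010100 → 2-byte char #5 = D4 8A.
Offset 15: leading byte 0xF3 = 11110011 → 4-byte char #6 = F3 9E AF A7.
Offset 19: leading byte 0xF0 = 11110000 → 4-byte char #7 = F0 9F A5 99.
Offset 23: leading byte 0xE7 = 11100111 → 3-byte char #8 = E7 B8 A8.
Offset 26: leading byte 0xCE = 11001110 → 2-byte char #9 = CE A6.
Leading byte 0xCE = 11001110 matches 110xxxxx → 2-byte sequence.
Byte 1: 0xCE = 11001110, payload 01110 (5 bits).
Byte 2: 0xA6 = 10100110 (10xxxxxx ✓), payload 100110.
Concatenate: 01110100110 = 0x3A6 (11 bits → U+03A6).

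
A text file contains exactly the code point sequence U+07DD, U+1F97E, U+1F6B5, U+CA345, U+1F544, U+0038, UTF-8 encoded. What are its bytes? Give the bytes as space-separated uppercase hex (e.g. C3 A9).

DF 9D F0 9F A5 BE F0 9F 9A B5 F3 8A 8D 85 F0 9F 95 84 38

U+07DD: 2-byte form → DF 9D.
U+1F97E: 4-byte form → F0 9F A5 BE.
U+1F6B5: 4-byte form → F0 9F 9A B5.
U+CA345: 4-byte form → F3 8A 8D 85.
U+1F544: 4-byte form → F0 9F 95 84.
U+0038: 1-byte form → 38.
Concatenated (19 bytes): DF 9D F0 9F A5 BE F0 9F 9A B5 F3 8A 8D 85 F0 9F 95 84 38.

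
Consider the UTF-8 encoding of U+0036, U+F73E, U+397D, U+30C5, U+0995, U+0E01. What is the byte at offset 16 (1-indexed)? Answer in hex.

1-indexed offset 16 is 0-indexed offset 15.
U+0036 → 1-byte form 36 at offsets 0–0.
U+F73E → 3-byte form EF 9C BE at offsets 1–3.
U+397D → 3-byte form E3 A5 BD at offsets 4–6.
U+30C5 → 3-byte form E3 83 85 at offsets 7–9.
U+0995 → 3-byte form E0 A6 95 at offsets 10–12.
U+0E01 → 3-byte form E0 B8 81 at offsets 13–15.
Offset 15 falls in char 6's range; it's byte 3 of E0 B8 81 = 0x81.

0x81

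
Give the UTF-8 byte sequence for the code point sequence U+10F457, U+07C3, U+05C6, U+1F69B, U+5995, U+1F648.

U+10F457: 4-byte form → F4 8F 91 97.
U+07C3: 2-byte form → DF 83.
U+05C6: 2-byte form → D7 86.
U+1F69B: 4-byte form → F0 9F 9A 9B.
U+5995: 3-byte form → E5 A6 95.
U+1F648: 4-byte form → F0 9F 99 88.
Concatenated (19 bytes): F4 8F 91 97 DF 83 D7 86 F0 9F 9A 9B E5 A6 95 F0 9F 99 88.

F4 8F 91 97 DF 83 D7 86 F0 9F 9A 9B E5 A6 95 F0 9F 99 88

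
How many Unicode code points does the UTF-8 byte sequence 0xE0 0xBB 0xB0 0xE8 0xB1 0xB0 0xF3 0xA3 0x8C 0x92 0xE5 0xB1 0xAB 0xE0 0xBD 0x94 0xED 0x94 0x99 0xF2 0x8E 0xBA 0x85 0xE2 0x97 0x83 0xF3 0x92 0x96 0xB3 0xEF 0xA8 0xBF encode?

Byte at offset 0: 0xE0 = 11100000 → 3-byte char (#1). Advance 3.
Byte at offset 3: 0xE8 = 11101000 → 3-byte char (#2). Advance 3.
Byte at offset 6: 0xF3 = 11110011 → 4-byte char (#3). Advance 4.
Byte at offset 10: 0xE5 = 11100101 → 3-byte char (#4). Advance 3.
Byte at offset 13: 0xE0 = 11100000 → 3-byte char (#5). Advance 3.
Byte at offset 16: 0xED = 11101101 → 3-byte char (#6). Advance 3.
Byte at offset 19: 0xF2 = 11110010 → 4-byte char (#7). Advance 4.
Byte at offset 23: 0xE2 = 11100010 → 3-byte char (#8). Advance 3.
Byte at offset 26: 0xF3 = 11110011 → 4-byte char (#9). Advance 4.
Byte at offset 30: 0xEF = 11101111 → 3-byte char (#10). Advance 3.
Reached end at offset 33 after 10 code points.

10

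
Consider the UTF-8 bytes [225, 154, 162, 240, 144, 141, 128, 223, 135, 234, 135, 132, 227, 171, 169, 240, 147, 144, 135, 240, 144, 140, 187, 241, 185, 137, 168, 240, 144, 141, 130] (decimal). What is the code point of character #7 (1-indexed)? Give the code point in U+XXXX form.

Offset 0: leading byte 0xE1 = 11100001 → 3-byte char #1 = E1 9A A2.
Offset 3: leading byte 0xF0 = 11110000 → 4-byte char #2 = F0 90 8D 80.
Offset 7: leading byte 0xDF = 11011111 → 2-byte char #3 = DF 87.
Offset 9: leading byte 0xEA = 11101010 → 3-byte char #4 = EA 87 84.
Offset 12: leading byte 0xE3 = 11100011 → 3-byte char #5 = E3 AB A9.
Offset 15: leading byte 0xF0 = 11110000 → 4-byte char #6 = F0 93 90 87.
Offset 19: leading byte 0xF0 = 11110000 → 4-byte char #7 = F0 90 8C BB.
Leading byte 0xF0 = 11110000 matches 11110xxx → 4-byte sequence.
Byte 1: 0xF0 = 11110000, payload 000 (3 bits).
Byte 2: 0x90 = 10010000 (10xxxxxx ✓), payload 010000.
Byte 3: 0x8C = 10001100 (10xxxxxx ✓), payload 001100.
Byte 4: 0xBB = 10111011 (10xxxxxx ✓), payload 111011.
Concatenate: 000010000001100111011 = 0x1033B (21 bits → U+1033B).

U+1033B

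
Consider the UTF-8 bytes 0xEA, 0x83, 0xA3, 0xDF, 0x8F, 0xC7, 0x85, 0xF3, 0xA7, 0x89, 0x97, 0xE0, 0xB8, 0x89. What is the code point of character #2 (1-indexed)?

Offset 0: leading byte 0xEA = 11101010 → 3-byte char #1 = EA 83 A3.
Offset 3: leading byte 0xDF = 11011111 → 2-byte char #2 = DF 8F.
Leading byte 0xDF = 11011111 matches 110xxxxx → 2-byte sequence.
Byte 1: 0xDF = 11011111, payload 11111 (5 bits).
Byte 2: 0x8F = 10001111 (10xxxxxx ✓), payload 001111.
Concatenate: 11111001111 = 0x7CF (11 bits → U+07CF).

U+07CF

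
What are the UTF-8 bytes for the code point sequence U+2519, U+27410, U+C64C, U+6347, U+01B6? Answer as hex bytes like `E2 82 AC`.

U+2519: 3-byte form → E2 94 99.
U+27410: 4-byte form → F0 A7 90 90.
U+C64C: 3-byte form → EC 99 8C.
U+6347: 3-byte form → E6 8D 87.
U+01B6: 2-byte form → C6 B6.
Concatenated (15 bytes): E2 94 99 F0 A7 90 90 EC 99 8C E6 8D 87 C6 B6.

E2 94 99 F0 A7 90 90 EC 99 8C E6 8D 87 C6 B6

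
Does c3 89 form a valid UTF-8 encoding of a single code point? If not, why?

valid

Leading byte 0xC3 = 11000011 → 2-byte form.
Continuation bytes 0x89=10001001 all match 10xxxxxx.
Decoded value 0xC9 is ≥ 0x80 (shortest form) and not a surrogate.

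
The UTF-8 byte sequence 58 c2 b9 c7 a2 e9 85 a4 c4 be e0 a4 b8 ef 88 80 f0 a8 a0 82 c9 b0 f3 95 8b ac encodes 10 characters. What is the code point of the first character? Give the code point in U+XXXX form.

Offset 0: leading byte 0x58 = 01011000 → 1-byte char #1 = 58.
Leading byte 0x58 = 01011000 matches 0xxxxxxx → 1-byte sequence.
Byte 1: 0x58 = 01011000, payload 1011000 (7 bits).
Concatenate: 1011000 = 0x58 (7 bits → U+0058).

U+0058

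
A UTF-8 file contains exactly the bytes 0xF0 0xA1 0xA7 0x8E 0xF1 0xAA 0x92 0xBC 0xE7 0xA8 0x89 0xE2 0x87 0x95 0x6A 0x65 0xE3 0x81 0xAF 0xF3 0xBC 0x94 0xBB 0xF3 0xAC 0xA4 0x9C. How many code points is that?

Byte at offset 0: 0xF0 = 11110000 → 4-byte char (#1). Advance 4.
Byte at offset 4: 0xF1 = 11110001 → 4-byte char (#2). Advance 4.
Byte at offset 8: 0xE7 = 11100111 → 3-byte char (#3). Advance 3.
Byte at offset 11: 0xE2 = 11100010 → 3-byte char (#4). Advance 3.
Byte at offset 14: 0x6A = 01101010 → 1-byte char (#5). Advance 1.
Byte at offset 15: 0x65 = 01100101 → 1-byte char (#6). Advance 1.
Byte at offset 16: 0xE3 = 11100011 → 3-byte char (#7). Advance 3.
Byte at offset 19: 0xF3 = 11110011 → 4-byte char (#8). Advance 4.
Byte at offset 23: 0xF3 = 11110011 → 4-byte char (#9). Advance 4.
Reached end at offset 27 after 9 code points.

9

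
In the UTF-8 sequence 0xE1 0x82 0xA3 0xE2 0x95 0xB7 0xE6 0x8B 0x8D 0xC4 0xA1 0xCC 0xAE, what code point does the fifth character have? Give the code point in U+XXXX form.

U+032E

Offset 0: leading byte 0xE1 = 11100001 → 3-byte char #1 = E1 82 A3.
Offset 3: leading byte 0xE2 = 11100010 → 3-byte char #2 = E2 95 B7.
Offset 6: leading byte 0xE6 = 11100110 → 3-byte char #3 = E6 8B 8D.
Offset 9: leading byte 0xC4 = 11000100 → 2-byte char #4 = C4 A1.
Offset 11: leading byte 0xCC = 11001100 → 2-byte char #5 = CC AE.
Leading byte 0xCC = 11001100 matches 110xxxxx → 2-byte sequence.
Byte 1: 0xCC = 11001100, payload 01100 (5 bits).
Byte 2: 0xAE = 10101110 (10xxxxxx ✓), payload 101110.
Concatenate: 01100101110 = 0x32E (11 bits → U+032E).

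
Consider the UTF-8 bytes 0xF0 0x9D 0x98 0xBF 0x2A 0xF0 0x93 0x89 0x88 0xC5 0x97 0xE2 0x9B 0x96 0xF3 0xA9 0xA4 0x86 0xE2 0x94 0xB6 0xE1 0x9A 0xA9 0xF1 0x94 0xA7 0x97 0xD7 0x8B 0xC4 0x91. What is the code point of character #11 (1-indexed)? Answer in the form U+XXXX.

U+0111

Offset 0: leading byte 0xF0 = 11110000 → 4-byte char #1 = F0 9D 98 BF.
Offset 4: leading byte 0x2A = 00101010 → 1-byte char #2 = 2A.
Offset 5: leading byte 0xF0 = 11110000 → 4-byte char #3 = F0 93 89 88.
Offset 9: leading byte 0xC5 = 11000101 → 2-byte char #4 = C5 97.
Offset 11: leading byte 0xE2 = 11100010 → 3-byte char #5 = E2 9B 96.
Offset 14: leading byte 0xF3 = 11110011 → 4-byte char #6 = F3 A9 A4 86.
Offset 18: leading byte 0xE2 = 11100010 → 3-byte char #7 = E2 94 B6.
Offset 21: leading byte 0xE1 = 11100001 → 3-byte char #8 = E1 9A A9.
Offset 24: leading byte 0xF1 = 11110001 → 4-byte char #9 = F1 94 A7 97.
Offset 28: leading byte 0xD7 = 11010111 → 2-byte char #10 = D7 8B.
Offset 30: leading byte 0xC4 = 11000100 → 2-byte char #11 = C4 91.
Leading byte 0xC4 = 11000100 matches 110xxxxx → 2-byte sequence.
Byte 1: 0xC4 = 11000100, payload 00100 (5 bits).
Byte 2: 0x91 = 10010001 (10xxxxxx ✓), payload 010001.
Concatenate: 00100010001 = 0x111 (11 bits → U+0111).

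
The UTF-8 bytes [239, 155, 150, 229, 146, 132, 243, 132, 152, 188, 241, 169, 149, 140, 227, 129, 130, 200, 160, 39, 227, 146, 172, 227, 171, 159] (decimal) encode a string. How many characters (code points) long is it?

Byte at offset 0: 0xEF = 11101111 → 3-byte char (#1). Advance 3.
Byte at offset 3: 0xE5 = 11100101 → 3-byte char (#2). Advance 3.
Byte at offset 6: 0xF3 = 11110011 → 4-byte char (#3). Advance 4.
Byte at offset 10: 0xF1 = 11110001 → 4-byte char (#4). Advance 4.
Byte at offset 14: 0xE3 = 11100011 → 3-byte char (#5). Advance 3.
Byte at offset 17: 0xC8 = 11001000 → 2-byte char (#6). Advance 2.
Byte at offset 19: 0x27 = 00100111 → 1-byte char (#7). Advance 1.
Byte at offset 20: 0xE3 = 11100011 → 3-byte char (#8). Advance 3.
Byte at offset 23: 0xE3 = 11100011 → 3-byte char (#9). Advance 3.
Reached end at offset 26 after 9 code points.

9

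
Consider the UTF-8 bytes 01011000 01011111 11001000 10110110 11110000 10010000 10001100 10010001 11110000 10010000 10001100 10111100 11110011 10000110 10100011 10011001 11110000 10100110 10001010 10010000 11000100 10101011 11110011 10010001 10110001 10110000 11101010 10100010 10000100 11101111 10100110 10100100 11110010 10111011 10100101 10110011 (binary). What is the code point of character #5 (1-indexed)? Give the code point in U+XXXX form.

Offset 0: leading byte 0x58 = 01011000 → 1-byte char #1 = 58.
Offset 1: leading byte 0x5F = 01011111 → 1-byte char #2 = 5F.
Offset 2: leading byte 0xC8 = 11001000 → 2-byte char #3 = C8 B6.
Offset 4: leading byte 0xF0 = 11110000 → 4-byte char #4 = F0 90 8C 91.
Offset 8: leading byte 0xF0 = 11110000 → 4-byte char #5 = F0 90 8C BC.
Leading byte 0xF0 = 11110000 matches 11110xxx → 4-byte sequence.
Byte 1: 0xF0 = 11110000, payload 000 (3 bits).
Byte 2: 0x90 = 10010000 (10xxxxxx ✓), payload 010000.
Byte 3: 0x8C = 10001100 (10xxxxxx ✓), payload 001100.
Byte 4: 0xBC = 10111100 (10xxxxxx ✓), payload 111100.
Concatenate: 000010000001100111100 = 0x1033C (21 bits → U+1033C).

U+1033C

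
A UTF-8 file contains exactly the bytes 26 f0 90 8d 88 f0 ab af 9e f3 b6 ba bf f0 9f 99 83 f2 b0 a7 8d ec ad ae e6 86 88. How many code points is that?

Byte at offset 0: 0x26 = 00100110 → 1-byte char (#1). Advance 1.
Byte at offset 1: 0xF0 = 11110000 → 4-byte char (#2). Advance 4.
Byte at offset 5: 0xF0 = 11110000 → 4-byte char (#3). Advance 4.
Byte at offset 9: 0xF3 = 11110011 → 4-byte char (#4). Advance 4.
Byte at offset 13: 0xF0 = 11110000 → 4-byte char (#5). Advance 4.
Byte at offset 17: 0xF2 = 11110010 → 4-byte char (#6). Advance 4.
Byte at offset 21: 0xEC = 11101100 → 3-byte char (#7). Advance 3.
Byte at offset 24: 0xE6 = 11100110 → 3-byte char (#8). Advance 3.
Reached end at offset 27 after 8 code points.

8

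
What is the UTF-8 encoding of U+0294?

U+0294 = 0x294 = 660 decimal. In range U+0080–U+07FF → 2-byte form: 110xxxxx 10xxxxxx.
Binary (11 bits): 01010010100.
Split 5+6: 01010 | 010100.
Byte 1: 11001010 = 0xCA.
Byte 2: 10010100 = 0x94.

CA 94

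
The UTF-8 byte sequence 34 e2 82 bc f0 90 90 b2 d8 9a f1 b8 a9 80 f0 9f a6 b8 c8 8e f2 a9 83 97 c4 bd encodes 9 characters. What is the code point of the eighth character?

U+A90D7

Offset 0: leading byte 0x34 = 00110100 → 1-byte char #1 = 34.
Offset 1: leading byte 0xE2 = 11100010 → 3-byte char #2 = E2 82 BC.
Offset 4: leading byte 0xF0 = 11110000 → 4-byte char #3 = F0 90 90 B2.
Offset 8: leading byte 0xD8 = 11011000 → 2-byte char #4 = D8 9A.
Offset 10: leading byte 0xF1 = 11110001 → 4-byte char #5 = F1 B8 A9 80.
Offset 14: leading byte 0xF0 = 11110000 → 4-byte char #6 = F0 9F A6 B8.
Offset 18: leading byte 0xC8 = 11001000 → 2-byte char #7 = C8 8E.
Offset 20: leading byte 0xF2 = 11110010 → 4-byte char #8 = F2 A9 83 97.
Leading byte 0xF2 = 11110010 matches 11110xxx → 4-byte sequence.
Byte 1: 0xF2 = 11110010, payload 010 (3 bits).
Byte 2: 0xA9 = 10101001 (10xxxxxx ✓), payload 101001.
Byte 3: 0x83 = 10000011 (10xxxxxx ✓), payload 000011.
Byte 4: 0x97 = 10010111 (10xxxxxx ✓), payload 010111.
Concatenate: 010101001000011010111 = 0xA90D7 (21 bits → U+A90D7).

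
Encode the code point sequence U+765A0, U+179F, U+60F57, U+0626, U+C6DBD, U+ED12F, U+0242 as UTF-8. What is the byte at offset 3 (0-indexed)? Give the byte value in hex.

0xA0

U+765A0 → 4-byte form F1 B6 96 A0 at offsets 0–3.
Offset 3 falls in char 1's range; it's byte 4 of F1 B6 96 A0 = 0xA0.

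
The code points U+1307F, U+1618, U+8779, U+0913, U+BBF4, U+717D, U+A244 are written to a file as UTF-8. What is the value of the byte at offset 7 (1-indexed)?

1-indexed offset 7 is 0-indexed offset 6.
U+1307F → 4-byte form F0 93 81 BF at offsets 0–3.
U+1618 → 3-byte form E1 98 98 at offsets 4–6.
Offset 6 falls in char 2's range; it's byte 3 of E1 98 98 = 0x98.

0x98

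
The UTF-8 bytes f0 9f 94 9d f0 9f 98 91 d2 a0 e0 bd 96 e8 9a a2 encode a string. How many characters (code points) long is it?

Byte at offset 0: 0xF0 = 11110000 → 4-byte char (#1). Advance 4.
Byte at offset 4: 0xF0 = 11110000 → 4-byte char (#2). Advance 4.
Byte at offset 8: 0xD2 = 11010010 → 2-byte char (#3). Advance 2.
Byte at offset 10: 0xE0 = 11100000 → 3-byte char (#4). Advance 3.
Byte at offset 13: 0xE8 = 11101000 → 3-byte char (#5). Advance 3.
Reached end at offset 16 after 5 code points.

5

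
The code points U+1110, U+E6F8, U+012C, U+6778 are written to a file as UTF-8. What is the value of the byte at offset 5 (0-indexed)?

0xB8

U+1110 → 3-byte form E1 84 90 at offsets 0–2.
U+E6F8 → 3-byte form EE 9B B8 at offsets 3–5.
Offset 5 falls in char 2's range; it's byte 3 of EE 9B B8 = 0xB8.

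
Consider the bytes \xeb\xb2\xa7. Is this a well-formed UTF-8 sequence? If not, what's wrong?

Leading byte 0xEB = 11101011 → 3-byte form.
Continuation bytes 0xB2=10110010, 0xA7=10100111 all match 10xxxxxx.
Decoded value 0xBCA7 is ≥ 0x800 (shortest form) and not a surrogate.

valid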